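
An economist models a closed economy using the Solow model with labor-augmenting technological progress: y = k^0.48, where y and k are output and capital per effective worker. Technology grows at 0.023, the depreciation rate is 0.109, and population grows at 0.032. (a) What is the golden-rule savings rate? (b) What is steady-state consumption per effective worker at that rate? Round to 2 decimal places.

Break-even investment rate: n + g + δ = 0.032 + 0.023 + 0.109 = 0.164.
For Cobb-Douglas, s_gold equals capital's share: s_gold = 0.48.
Maximizing c = f(k) − (n+g+δ)·k gives f'(k) = n+g+δ, i.e. 0.48·k^(0.48−1) = 0.164, so k_gold = (0.48/0.164)^(1/0.52) ≈ 7.8871.
y_gold = 7.8871^0.48 ≈ 2.6948; c_gold = (1−0.48)·y_gold ≈ 1.4013.

(a) s_gold = 0.48; (b) c_gold ≈ 1.40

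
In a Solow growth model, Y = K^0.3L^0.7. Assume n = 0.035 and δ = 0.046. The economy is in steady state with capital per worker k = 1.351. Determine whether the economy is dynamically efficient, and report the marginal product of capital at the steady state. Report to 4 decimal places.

n + δ = 0.035 + 0.046 = 0.081.
MPK = 0.3·k^(0.3−1) = 0.3·1.351^(-0.7) ≈ 0.2430.
MPK > 0.081, so the economy is dynamically efficient (under-saving).

dynamically efficient; MPK ≈ 0.2430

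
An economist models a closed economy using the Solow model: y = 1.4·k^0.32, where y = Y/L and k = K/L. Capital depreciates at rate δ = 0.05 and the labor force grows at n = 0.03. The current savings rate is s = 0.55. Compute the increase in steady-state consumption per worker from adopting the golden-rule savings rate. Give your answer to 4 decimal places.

n + δ = 0.03 + 0.05 = 0.08.
Current steady state (s = 0.55): k* = (0.55·1.4/0.08)^(1/0.68) ≈ 27.9369, y* = 1.4·27.9369^0.32 ≈ 4.0635, c* = (1−0.55)·4.0635 ≈ 1.8286.
Golden rule sets MPK = n+δ: 0.32·1.4·k^(0.32−1) = 0.08, so k_gold = (0.32·1.4/0.08)^(1/0.68) ≈ 12.5973.
y_gold = 1.4·12.5973^0.32 ≈ 3.1493, c_gold = y_gold − 0.08·k_gold ≈ 2.1415.
Gain: Δc = 2.1415 − 1.8286 ≈ 0.3129.

Δc ≈ 0.3129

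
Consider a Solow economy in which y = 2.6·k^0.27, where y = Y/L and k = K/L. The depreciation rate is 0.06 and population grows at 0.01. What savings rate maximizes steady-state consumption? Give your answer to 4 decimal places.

Capital per worker breaks even when investment replaces (n + δ)·k; here n + δ = 0.07.
At the golden rule MPK = n+δ, and in any Cobb-Douglas steady state s = (n+δ)·k/y = MPK·k/y = capital's share 0.27.

s_gold = 0.2700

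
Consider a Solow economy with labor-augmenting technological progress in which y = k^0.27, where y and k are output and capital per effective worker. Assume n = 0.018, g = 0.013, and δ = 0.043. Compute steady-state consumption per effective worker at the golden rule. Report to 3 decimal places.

n + g + δ = 0.018 + 0.013 + 0.043 = 0.074.
Golden rule sets MPK = n+g+δ: 0.27·k^(0.27−1) = 0.074, so k_gold = (0.27/0.074)^(1/0.73) ≈ 5.8890.
y_gold = 5.8890^0.27 ≈ 1.6140.
c_gold = y_gold − (n+g+δ)·k_gold = 1.6140 − 0.074·5.8890 ≈ 1.1782.

c_gold ≈ 1.178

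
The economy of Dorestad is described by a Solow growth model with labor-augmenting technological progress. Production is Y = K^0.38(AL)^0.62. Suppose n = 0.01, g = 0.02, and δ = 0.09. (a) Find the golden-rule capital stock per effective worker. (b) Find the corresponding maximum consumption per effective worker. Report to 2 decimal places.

(a) k_gold ≈ 6.42; (b) c_gold ≈ 1.26

The effective depreciation rate is n + g + δ = 0.01 + 0.02 + 0.09 = 0.12.
Setting f'(k) = n+g+δ gives 0.38·k^(0.38−1) = 0.12, hence k_gold = (0.38/0.12)^(1/0.62) ≈ 6.4183.
y_gold = 6.4183^0.38 ≈ 2.0268; c_gold = y_gold − 0.12·k_gold ≈ 1.2566.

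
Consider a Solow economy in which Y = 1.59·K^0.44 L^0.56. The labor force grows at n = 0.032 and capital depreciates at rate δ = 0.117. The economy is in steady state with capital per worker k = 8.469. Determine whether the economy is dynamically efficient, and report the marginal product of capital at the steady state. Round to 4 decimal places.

n + δ = 0.032 + 0.117 = 0.149.
MPK = 0.44·1.59·k^(0.44−1) = 0.44·1.59·8.469^(-0.56) ≈ 0.2115.
MPK > 0.149, so the economy is dynamically efficient (under-saving).

dynamically efficient; MPK ≈ 0.2115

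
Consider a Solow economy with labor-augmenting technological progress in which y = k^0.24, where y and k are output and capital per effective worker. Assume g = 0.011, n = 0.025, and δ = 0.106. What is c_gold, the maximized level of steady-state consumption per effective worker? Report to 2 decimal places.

Capital per effective worker breaks even when investment replaces (n + g + δ)·k; here n + g + δ = 0.142.
At the golden rule the marginal product of capital equals n+g+δ: 0.24·k^(0.24−1) = 0.142. Solving, k_gold = (0.24/0.142)^(1/0.76) ≈ 1.9948.
y_gold = 1.9948^0.24 ≈ 1.1803.
c_gold = y_gold − (n+g+δ)·k_gold = 1.1803 − 0.142·1.9948 ≈ 0.8970.

c_gold ≈ 0.90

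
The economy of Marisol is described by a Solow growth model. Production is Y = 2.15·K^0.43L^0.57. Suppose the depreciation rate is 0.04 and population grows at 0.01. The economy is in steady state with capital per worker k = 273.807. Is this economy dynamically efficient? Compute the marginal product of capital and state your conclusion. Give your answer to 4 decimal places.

Break-even investment rate: n + δ = 0.01 + 0.04 = 0.05.
MPK = 0.43·2.15·k^(0.43−1) = 0.43·2.15·273.807^(-0.57) ≈ 0.0377.
MPK < 0.05, so the economy is dynamically inefficient (over-saving).

dynamically inefficient; MPK ≈ 0.0377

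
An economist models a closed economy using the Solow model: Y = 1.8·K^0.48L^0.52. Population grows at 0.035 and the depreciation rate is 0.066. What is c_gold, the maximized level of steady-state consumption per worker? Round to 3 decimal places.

Break-even investment rate: n + δ = 0.035 + 0.066 = 0.101.
Golden rule sets MPK = n+δ: 0.48·1.8·k^(0.48−1) = 0.101, so k_gold = (0.48·1.8/0.101)^(1/0.52) ≈ 62.0408.
y_gold = 1.8·62.0408^0.48 ≈ 13.0544.
c_gold = y_gold − (n+δ)·k_gold = 13.0544 − 0.101·62.0408 ≈ 6.7883.

c_gold ≈ 6.788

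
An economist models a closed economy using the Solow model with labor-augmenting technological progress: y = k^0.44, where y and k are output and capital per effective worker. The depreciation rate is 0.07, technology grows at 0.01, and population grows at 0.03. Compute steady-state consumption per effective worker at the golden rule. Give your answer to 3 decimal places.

Break-even investment rate: n + g + δ = 0.03 + 0.01 + 0.07 = 0.11.
Setting f'(k) = n+g+δ gives 0.44·k^(0.44−1) = 0.11, hence k_gold = (0.44/0.11)^(1/0.56) ≈ 11.8880.
y_gold = 11.8880^0.44 ≈ 2.9720.
c_gold = y_gold − (n+g+δ)·k_gold = 2.9720 − 0.11·11.8880 ≈ 1.6643.

c_gold ≈ 1.664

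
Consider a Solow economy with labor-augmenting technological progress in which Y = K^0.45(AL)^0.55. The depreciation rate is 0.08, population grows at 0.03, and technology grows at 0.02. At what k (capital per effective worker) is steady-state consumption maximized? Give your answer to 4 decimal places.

Break-even investment rate: n + g + δ = 0.03 + 0.02 + 0.08 = 0.13.
Golden rule sets MPK = n+g+δ: 0.45·k^(0.45−1) = 0.13, so k_gold = (0.45/0.13)^(1/0.55) ≈ 9.5607.

k_gold ≈ 9.5607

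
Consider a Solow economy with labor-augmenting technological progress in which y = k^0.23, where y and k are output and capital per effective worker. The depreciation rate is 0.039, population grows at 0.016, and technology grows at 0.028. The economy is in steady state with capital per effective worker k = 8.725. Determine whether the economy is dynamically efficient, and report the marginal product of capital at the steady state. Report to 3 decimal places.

dynamically inefficient; MPK ≈ 0.043

Capital per effective worker breaks even when investment replaces (n + g + δ)·k; here n + g + δ = 0.083.
MPK = 0.23·k^(0.23−1) = 0.23·8.725^(-0.77) ≈ 0.0434.
MPK < 0.083, so the economy is dynamically inefficient (over-saving).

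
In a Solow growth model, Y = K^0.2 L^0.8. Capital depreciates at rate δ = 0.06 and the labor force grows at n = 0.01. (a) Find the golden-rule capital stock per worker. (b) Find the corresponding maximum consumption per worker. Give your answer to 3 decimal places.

(a) k_gold ≈ 3.715; (b) c_gold ≈ 1.040

Capital per worker breaks even when investment replaces (n + δ)·k; here n + δ = 0.07.
Golden rule sets MPK = n+δ: 0.2·k^(0.2−1) = 0.07, so k_gold = (0.2/0.07)^(1/0.8) ≈ 3.7146.
y_gold = 3.7146^0.2 ≈ 1.3001; c_gold = y_gold − 0.07·k_gold ≈ 1.0401.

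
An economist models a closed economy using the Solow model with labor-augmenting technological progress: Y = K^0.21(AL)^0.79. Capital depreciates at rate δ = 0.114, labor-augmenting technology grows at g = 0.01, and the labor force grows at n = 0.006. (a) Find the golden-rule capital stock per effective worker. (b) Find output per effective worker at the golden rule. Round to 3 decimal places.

(a) k_gold ≈ 1.835; (b) y_gold ≈ 1.136

The effective depreciation rate is n + g + δ = 0.006 + 0.01 + 0.114 = 0.13.
Maximizing c = f(k) − (n+g+δ)·k gives f'(k) = n+g+δ, i.e. 0.21·k^(0.21−1) = 0.13, so k_gold = (0.21/0.13)^(1/0.79) ≈ 1.8350.
y_gold = 1.8350^0.21 ≈ 1.1360.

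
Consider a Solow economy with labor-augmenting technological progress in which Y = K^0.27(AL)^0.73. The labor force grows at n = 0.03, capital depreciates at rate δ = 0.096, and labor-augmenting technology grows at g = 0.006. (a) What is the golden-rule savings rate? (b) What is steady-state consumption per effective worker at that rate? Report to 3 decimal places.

(a) s_gold = 0.270; (b) c_gold ≈ 0.951

Break-even investment rate: n + g + δ = 0.03 + 0.006 + 0.096 = 0.132.
For Cobb-Douglas, s_gold equals capital's share: s_gold = 0.27.
Setting f'(k) = n+g+δ gives 0.27·k^(0.27−1) = 0.132, hence k_gold = (0.27/0.132)^(1/0.73) ≈ 2.6653.
y_gold = 2.6653^0.27 ≈ 1.3030; c_gold = (1−0.27)·y_gold ≈ 0.9512.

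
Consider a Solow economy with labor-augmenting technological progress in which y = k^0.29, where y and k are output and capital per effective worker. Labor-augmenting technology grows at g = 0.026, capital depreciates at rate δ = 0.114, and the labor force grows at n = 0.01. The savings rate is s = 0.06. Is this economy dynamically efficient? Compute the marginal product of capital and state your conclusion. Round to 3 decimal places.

n + g + δ = 0.01 + 0.026 + 0.114 = 0.15.
Steady-state k*: s·k^0.29 = 0.15·k gives k* = (0.06/0.15)^(1/0.71) ≈ 0.2751.
MPK = 0.29·0.2751^(-0.71) ≈ 0.7250.
MPK > n+g+δ = 0.15, so the economy is dynamically efficient (under-saving).

dynamically efficient; MPK ≈ 0.725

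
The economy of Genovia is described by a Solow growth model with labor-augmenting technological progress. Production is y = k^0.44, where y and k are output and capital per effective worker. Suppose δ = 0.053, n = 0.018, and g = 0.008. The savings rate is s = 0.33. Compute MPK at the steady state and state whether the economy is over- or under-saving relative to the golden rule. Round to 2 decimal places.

under-saving; MPK ≈ 0.11

n + g + δ = 0.018 + 0.008 + 0.053 = 0.079.
Steady-state k*: s·k^0.44 = 0.079·k gives k* = (0.33/0.079)^(1/0.56) ≈ 12.8448.
MPK = 0.44·12.8448^(-0.56) ≈ 0.1053.
MPK > n+g+δ = 0.079, so the economy is dynamically efficient (under-saving).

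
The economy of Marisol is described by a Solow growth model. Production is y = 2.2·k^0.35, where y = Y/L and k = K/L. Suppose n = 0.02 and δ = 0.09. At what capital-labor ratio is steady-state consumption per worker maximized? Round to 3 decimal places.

k_gold ≈ 19.960

Capital per worker breaks even when investment replaces (n + δ)·k; here n + δ = 0.11.
Setting f'(k) = n+δ gives 0.35·2.2·k^(0.35−1) = 0.11, hence k_gold = (0.35·2.2/0.11)^(1/0.65) ≈ 19.9596.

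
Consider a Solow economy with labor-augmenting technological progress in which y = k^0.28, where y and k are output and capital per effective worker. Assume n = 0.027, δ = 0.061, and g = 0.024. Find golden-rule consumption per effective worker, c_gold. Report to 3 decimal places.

c_gold ≈ 1.028

The effective depreciation rate is n + g + δ = 0.027 + 0.024 + 0.061 = 0.112.
Golden rule sets MPK = n+g+δ: 0.28·k^(0.28−1) = 0.112, so k_gold = (0.28/0.112)^(1/0.72) ≈ 3.5702.
y_gold = 3.5702^0.28 ≈ 1.4281.
c_gold = y_gold − (n+g+δ)·k_gold = 1.4281 − 0.112·3.5702 ≈ 1.0282.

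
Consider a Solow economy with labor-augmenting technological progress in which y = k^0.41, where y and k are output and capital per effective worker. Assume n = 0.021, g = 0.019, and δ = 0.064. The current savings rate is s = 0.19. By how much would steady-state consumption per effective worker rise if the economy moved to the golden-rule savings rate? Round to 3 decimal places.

Δc ≈ 0.299

The effective depreciation rate is n + g + δ = 0.021 + 0.019 + 0.064 = 0.104.
Current steady state (s = 0.19): k* = (0.19/0.104)^(1/0.59) ≈ 2.7771, y* = 2.7771^0.41 ≈ 1.5201, c* = (1−0.19)·1.5201 ≈ 1.2313.
Golden rule sets MPK = n+g+δ: 0.41·k^(0.41−1) = 0.104, so k_gold = (0.41/0.104)^(1/0.59) ≈ 10.2270.
y_gold = 10.2270^0.41 ≈ 2.5942, c_gold = y_gold − 0.104·k_gold ≈ 1.5306.
Gain: Δc = 1.5306 − 1.2313 ≈ 0.2993.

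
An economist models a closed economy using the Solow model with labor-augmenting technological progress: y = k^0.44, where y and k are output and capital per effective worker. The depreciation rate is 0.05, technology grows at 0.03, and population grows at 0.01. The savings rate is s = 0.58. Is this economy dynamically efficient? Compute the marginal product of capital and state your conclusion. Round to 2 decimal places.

dynamically inefficient; MPK ≈ 0.07

Capital per effective worker breaks even when investment replaces (n + g + δ)·k; here n + g + δ = 0.09.
Steady-state k*: s·k^0.44 = 0.09·k gives k* = (0.58/0.09)^(1/0.56) ≈ 27.8595.
MPK = 0.44·27.8595^(-0.56) ≈ 0.0683.
MPK < n+g+δ = 0.09, so the economy is dynamically inefficient (over-saving).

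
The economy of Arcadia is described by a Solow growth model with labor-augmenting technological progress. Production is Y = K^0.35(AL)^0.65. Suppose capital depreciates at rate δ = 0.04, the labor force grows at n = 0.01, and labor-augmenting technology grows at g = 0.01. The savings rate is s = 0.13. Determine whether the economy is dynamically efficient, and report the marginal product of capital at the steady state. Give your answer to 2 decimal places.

Break-even investment rate: n + g + δ = 0.01 + 0.01 + 0.04 = 0.06.
Steady-state k*: s·k^0.35 = 0.06·k gives k* = (0.13/0.06)^(1/0.65) ≈ 3.2855.
MPK = 0.35·3.2855^(-0.65) ≈ 0.1615.
MPK > n+g+δ = 0.06, so the economy is dynamically efficient (under-saving).

dynamically efficient; MPK ≈ 0.16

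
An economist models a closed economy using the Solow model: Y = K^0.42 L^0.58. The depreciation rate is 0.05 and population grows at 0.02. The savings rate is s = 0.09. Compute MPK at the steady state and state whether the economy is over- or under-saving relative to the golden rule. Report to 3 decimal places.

Break-even investment rate: n + δ = 0.02 + 0.05 = 0.07.
Steady-state k*: s·k^0.42 = 0.07·k gives k* = (0.09/0.07)^(1/0.58) ≈ 1.5423.
MPK = 0.42·1.5423^(-0.58) ≈ 0.3267.
MPK > n+δ = 0.07, so the economy is dynamically efficient (under-saving).

under-saving; MPK ≈ 0.327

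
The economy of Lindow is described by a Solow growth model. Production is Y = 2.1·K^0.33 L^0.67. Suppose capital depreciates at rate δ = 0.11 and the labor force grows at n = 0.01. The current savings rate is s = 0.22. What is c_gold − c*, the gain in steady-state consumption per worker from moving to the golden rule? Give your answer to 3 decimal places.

Capital per worker breaks even when investment replaces (n + δ)·k; here n + δ = 0.12.
Current steady state (s = 0.22): k* = (0.22·2.1/0.12)^(1/0.67) ≈ 7.4786, y* = 2.1·7.4786^0.33 ≈ 4.0793, c* = (1−0.22)·4.0793 ≈ 3.1818.
Setting f'(k) = n+δ gives 0.33·2.1·k^(0.33−1) = 0.12, hence k_gold = (0.33·2.1/0.12)^(1/0.67) ≈ 13.6976.
y_gold = 2.1·13.6976^0.33 ≈ 4.9809, c_gold = y_gold − 0.12·k_gold ≈ 3.3372.
Gain: Δc = 3.3372 − 3.1818 ≈ 0.1554.

Δc ≈ 0.155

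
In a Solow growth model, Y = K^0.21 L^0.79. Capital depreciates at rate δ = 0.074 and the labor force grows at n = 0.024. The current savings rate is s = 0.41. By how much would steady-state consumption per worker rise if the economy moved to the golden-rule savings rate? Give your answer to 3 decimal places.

Δc ≈ 0.104

Break-even investment rate: n + δ = 0.024 + 0.074 = 0.098.
Current steady state (s = 0.41): k* = (0.41/0.098)^(1/0.79) ≈ 6.1204, y* = 6.1204^0.21 ≈ 1.4629, c* = (1−0.41)·1.4629 ≈ 0.8631.
At the golden rule the marginal product of capital equals n+δ: 0.21·k^(0.21−1) = 0.098. Solving, k_gold = (0.21/0.098)^(1/0.79) ≈ 2.6241.
y_gold = 2.6241^0.21 ≈ 1.2246, c_gold = y_gold − 0.098·k_gold ≈ 0.9674.
Gain: Δc = 0.9674 − 0.8631 ≈ 0.1043.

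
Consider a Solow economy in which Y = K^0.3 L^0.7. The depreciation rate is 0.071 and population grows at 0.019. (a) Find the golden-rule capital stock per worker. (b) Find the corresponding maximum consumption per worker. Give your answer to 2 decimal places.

Capital per worker breaks even when investment replaces (n + δ)·k; here n + δ = 0.09.
Maximizing c = f(k) − (n+δ)·k gives f'(k) = n+δ, i.e. 0.3·k^(0.3−1) = 0.09, so k_gold = (0.3/0.09)^(1/0.7) ≈ 5.5843.
y_gold = 5.5843^0.3 ≈ 1.6753; c_gold = y_gold − 0.09·k_gold ≈ 1.1727.

(a) k_gold ≈ 5.58; (b) c_gold ≈ 1.17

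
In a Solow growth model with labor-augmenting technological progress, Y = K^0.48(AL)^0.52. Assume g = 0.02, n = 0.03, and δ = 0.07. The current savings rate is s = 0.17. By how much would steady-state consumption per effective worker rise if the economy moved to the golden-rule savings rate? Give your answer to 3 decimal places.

Δc ≈ 0.725

Break-even investment rate: n + g + δ = 0.03 + 0.02 + 0.07 = 0.12.
Current steady state (s = 0.17): k* = (0.17/0.12)^(1/0.52) ≈ 1.9539, y* = 1.9539^0.48 ≈ 1.3792, c* = (1−0.17)·1.3792 ≈ 1.1447.
Setting f'(k) = n+g+δ gives 0.48·k^(0.48−1) = 0.12, hence k_gold = (0.48/0.12)^(1/0.52) ≈ 14.3816.
y_gold = 14.3816^0.48 ≈ 3.5954, c_gold = y_gold − 0.12·k_gold ≈ 1.8696.
Gain: Δc = 1.8696 − 1.1447 ≈ 0.7249.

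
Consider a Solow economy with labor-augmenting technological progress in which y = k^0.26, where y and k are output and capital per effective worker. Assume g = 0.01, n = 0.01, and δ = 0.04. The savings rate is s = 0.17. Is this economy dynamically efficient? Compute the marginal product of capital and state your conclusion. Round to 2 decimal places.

Capital per effective worker breaks even when investment replaces (n + g + δ)·k; here n + g + δ = 0.06.
Steady-state k*: s·k^0.26 = 0.06·k gives k* = (0.17/0.06)^(1/0.74) ≈ 4.0852.
MPK = 0.26·4.0852^(-0.74) ≈ 0.0918.
MPK > n+g+δ = 0.06, so the economy is dynamically efficient (under-saving).

dynamically efficient; MPK ≈ 0.09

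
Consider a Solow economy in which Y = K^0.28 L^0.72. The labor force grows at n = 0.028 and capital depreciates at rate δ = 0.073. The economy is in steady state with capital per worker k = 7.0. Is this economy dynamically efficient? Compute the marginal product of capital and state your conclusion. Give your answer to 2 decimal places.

Break-even investment rate: n + δ = 0.028 + 0.073 = 0.101.
MPK = 0.28·k^(0.28−1) = 0.28·7.0^(-0.72) ≈ 0.0690.
MPK < 0.101, so the economy is dynamically inefficient (over-saving).

dynamically inefficient; MPK ≈ 0.07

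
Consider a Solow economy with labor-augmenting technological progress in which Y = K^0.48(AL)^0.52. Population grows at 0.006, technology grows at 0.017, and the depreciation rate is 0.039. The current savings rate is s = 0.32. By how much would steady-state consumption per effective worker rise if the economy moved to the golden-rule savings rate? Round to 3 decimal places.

Δc ≈ 0.346

Capital per effective worker breaks even when investment replaces (n + g + δ)·k; here n + g + δ = 0.062.
Current steady state (s = 0.32): k* = (0.32/0.062)^(1/0.52) ≈ 23.4795, y* = 23.4795^0.48 ≈ 4.5492, c* = (1−0.32)·4.5492 ≈ 3.0934.
Golden rule sets MPK = n+g+δ: 0.48·k^(0.48−1) = 0.062, so k_gold = (0.48/0.062)^(1/0.52) ≈ 51.2066.
y_gold = 51.2066^0.48 ≈ 6.6142, c_gold = y_gold − 0.062·k_gold ≈ 3.4394.
Gain: Δc = 3.4394 − 3.0934 ≈ 0.3460.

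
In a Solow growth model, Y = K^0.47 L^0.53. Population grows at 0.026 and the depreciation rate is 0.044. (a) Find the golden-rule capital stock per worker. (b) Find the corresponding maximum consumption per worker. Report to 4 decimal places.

(a) k_gold ≈ 36.3393; (b) c_gold ≈ 2.8685

Break-even investment rate: n + δ = 0.026 + 0.044 = 0.07.
At the golden rule the marginal product of capital equals n+δ: 0.47·k^(0.47−1) = 0.07. Solving, k_gold = (0.47/0.07)^(1/0.53) ≈ 36.3393.
y_gold = 36.3393^0.47 ≈ 5.4122; c_gold = y_gold − 0.07·k_gold ≈ 2.8685.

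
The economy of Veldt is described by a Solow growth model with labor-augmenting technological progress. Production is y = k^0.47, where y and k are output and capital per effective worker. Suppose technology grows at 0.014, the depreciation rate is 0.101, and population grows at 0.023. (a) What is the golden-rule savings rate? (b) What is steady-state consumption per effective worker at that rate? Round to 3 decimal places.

n + g + δ = 0.023 + 0.014 + 0.101 = 0.138.
For Cobb-Douglas, s_gold equals capital's share: s_gold = 0.47.
Setting f'(k) = n+g+δ gives 0.47·k^(0.47−1) = 0.138, hence k_gold = (0.47/0.138)^(1/0.53) ≈ 10.0969.
y_gold = 10.0969^0.47 ≈ 2.9646; c_gold = (1−0.47)·y_gold ≈ 1.5712.

(a) s_gold = 0.470; (b) c_gold ≈ 1.571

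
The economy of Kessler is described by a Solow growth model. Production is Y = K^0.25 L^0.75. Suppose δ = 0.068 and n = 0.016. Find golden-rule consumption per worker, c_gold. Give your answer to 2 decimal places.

c_gold ≈ 1.08

The effective depreciation rate is n + δ = 0.016 + 0.068 = 0.084.
At the golden rule the marginal product of capital equals n+δ: 0.25·k^(0.25−1) = 0.084. Solving, k_gold = (0.25/0.084)^(1/0.75) ≈ 4.2810.
y_gold = 4.2810^0.25 ≈ 1.4384.
c_gold = y_gold − (n+δ)·k_gold = 1.4384 − 0.084·4.2810 ≈ 1.0788.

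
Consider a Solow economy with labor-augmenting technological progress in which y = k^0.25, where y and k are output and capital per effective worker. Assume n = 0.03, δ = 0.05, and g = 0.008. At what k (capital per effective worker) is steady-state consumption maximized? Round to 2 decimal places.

Break-even investment rate: n + g + δ = 0.03 + 0.008 + 0.05 = 0.088.
At the golden rule the marginal product of capital equals n+g+δ: 0.25·k^(0.25−1) = 0.088. Solving, k_gold = (0.25/0.088)^(1/0.75) ≈ 4.0236.

k_gold ≈ 4.02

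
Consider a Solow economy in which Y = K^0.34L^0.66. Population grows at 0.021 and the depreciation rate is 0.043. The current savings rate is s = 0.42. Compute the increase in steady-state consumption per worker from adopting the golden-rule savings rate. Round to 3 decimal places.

Δc ≈ 0.031

Break-even investment rate: n + δ = 0.021 + 0.043 = 0.064.
Current steady state (s = 0.42): k* = (0.42/0.064)^(1/0.66) ≈ 17.2975, y* = 17.2975^0.34 ≈ 2.6358, c* = (1−0.42)·2.6358 ≈ 1.5288.
Maximizing c = f(k) − (n+δ)·k gives f'(k) = n+δ, i.e. 0.34·k^(0.34−1) = 0.064, so k_gold = (0.34/0.064)^(1/0.66) ≈ 12.5585.
y_gold = 12.5585^0.34 ≈ 2.3640, c_gold = y_gold − 0.064·k_gold ≈ 1.5602.
Gain: Δc = 1.5602 − 1.5288 ≈ 0.0314.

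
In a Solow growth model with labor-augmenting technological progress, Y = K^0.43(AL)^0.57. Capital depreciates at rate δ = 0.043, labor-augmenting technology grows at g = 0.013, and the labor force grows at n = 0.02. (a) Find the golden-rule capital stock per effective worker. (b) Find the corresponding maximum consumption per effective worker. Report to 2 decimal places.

(a) k_gold ≈ 20.91; (b) c_gold ≈ 2.11

Break-even investment rate: n + g + δ = 0.02 + 0.013 + 0.043 = 0.076.
Golden rule sets MPK = n+g+δ: 0.43·k^(0.43−1) = 0.076, so k_gold = (0.43/0.076)^(1/0.57) ≈ 20.9145.
y_gold = 20.9145^0.43 ≈ 3.6965; c_gold = y_gold − 0.076·k_gold ≈ 2.1070.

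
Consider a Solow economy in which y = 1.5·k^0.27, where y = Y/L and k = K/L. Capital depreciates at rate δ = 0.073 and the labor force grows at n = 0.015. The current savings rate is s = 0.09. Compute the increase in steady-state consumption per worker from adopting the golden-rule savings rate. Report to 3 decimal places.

Δc ≈ 0.327

n + δ = 0.015 + 0.073 = 0.088.
Current steady state (s = 0.09): k* = (0.09·1.5/0.088)^(1/0.73) ≈ 1.7972, y* = 1.5·1.7972^0.27 ≈ 1.7572, c* = (1−0.09)·1.7572 ≈ 1.5991.
Golden rule sets MPK = n+δ: 0.27·1.5·k^(0.27−1) = 0.088, so k_gold = (0.27·1.5/0.088)^(1/0.73) ≈ 8.0943.
y_gold = 1.5·8.0943^0.27 ≈ 2.6382, c_gold = y_gold − 0.088·k_gold ≈ 1.9259.
Gain: Δc = 1.9259 − 1.5991 ≈ 0.3268.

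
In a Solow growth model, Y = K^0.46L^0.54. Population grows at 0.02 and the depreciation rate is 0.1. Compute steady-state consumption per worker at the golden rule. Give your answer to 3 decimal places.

The effective depreciation rate is n + δ = 0.02 + 0.1 = 0.12.
Setting f'(k) = n+δ gives 0.46·k^(0.46−1) = 0.12, hence k_gold = (0.46/0.12)^(1/0.54) ≈ 12.0420.
y_gold = 12.0420^0.46 ≈ 3.1414.
c_gold = y_gold − (n+δ)·k_gold = 3.1414 − 0.12·12.0420 ≈ 1.6963.

c_gold ≈ 1.696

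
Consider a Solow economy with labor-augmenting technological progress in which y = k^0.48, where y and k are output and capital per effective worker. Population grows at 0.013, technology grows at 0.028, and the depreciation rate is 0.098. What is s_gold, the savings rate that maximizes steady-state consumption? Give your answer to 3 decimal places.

s_gold = 0.480

Break-even investment rate: n + g + δ = 0.013 + 0.028 + 0.098 = 0.139.
At the golden rule MPK = n+g+δ, and in any Cobb-Douglas steady state s = (n+g+δ)·k/y = MPK·k/y = capital's share 0.48.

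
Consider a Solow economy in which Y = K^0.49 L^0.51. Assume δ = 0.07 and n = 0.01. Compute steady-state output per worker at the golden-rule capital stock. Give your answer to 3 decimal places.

n + δ = 0.01 + 0.07 = 0.08.
Golden rule sets MPK = n+δ: 0.49·k^(0.49−1) = 0.08, so k_gold = (0.49/0.08)^(1/0.51) ≈ 34.9418.
Output: y_gold = k_gold^0.49 = 34.9418^0.49 ≈ 5.7048.

y_gold ≈ 5.705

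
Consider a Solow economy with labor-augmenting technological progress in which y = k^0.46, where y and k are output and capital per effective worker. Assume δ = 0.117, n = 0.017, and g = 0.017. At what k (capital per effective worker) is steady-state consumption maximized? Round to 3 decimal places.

The effective depreciation rate is n + g + δ = 0.017 + 0.017 + 0.117 = 0.151.
Golden rule sets MPK = n+g+δ: 0.46·k^(0.46−1) = 0.151, so k_gold = (0.46/0.151)^(1/0.54) ≈ 7.8685.

k_gold ≈ 7.868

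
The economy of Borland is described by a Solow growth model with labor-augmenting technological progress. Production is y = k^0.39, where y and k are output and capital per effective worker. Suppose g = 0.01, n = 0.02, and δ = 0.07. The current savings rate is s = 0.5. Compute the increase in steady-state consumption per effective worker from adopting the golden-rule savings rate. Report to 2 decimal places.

Δc ≈ 0.06

Capital per effective worker breaks even when investment replaces (n + g + δ)·k; here n + g + δ = 0.1.
Current steady state (s = 0.5): k* = (0.5/0.1)^(1/0.61) ≈ 13.9911, y* = 13.9911^0.39 ≈ 2.7982, c* = (1−0.5)·2.7982 ≈ 1.3991.
Golden rule sets MPK = n+g+δ: 0.39·k^(0.39−1) = 0.1, so k_gold = (0.39/0.1)^(1/0.61) ≈ 9.3102.
y_gold = 9.3102^0.39 ≈ 2.3872, c_gold = y_gold − 0.1·k_gold ≈ 1.4562.
Gain: Δc = 1.4562 − 1.3991 ≈ 0.0571.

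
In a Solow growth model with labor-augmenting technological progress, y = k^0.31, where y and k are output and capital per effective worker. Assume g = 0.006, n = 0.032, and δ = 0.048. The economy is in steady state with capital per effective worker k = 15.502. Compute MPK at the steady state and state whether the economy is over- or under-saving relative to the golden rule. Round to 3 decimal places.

The effective depreciation rate is n + g + δ = 0.032 + 0.006 + 0.048 = 0.086.
MPK = 0.31·k^(0.31−1) = 0.31·15.502^(-0.69) ≈ 0.0468.
MPK < 0.086, so the economy is dynamically inefficient (over-saving).

over-saving; MPK ≈ 0.047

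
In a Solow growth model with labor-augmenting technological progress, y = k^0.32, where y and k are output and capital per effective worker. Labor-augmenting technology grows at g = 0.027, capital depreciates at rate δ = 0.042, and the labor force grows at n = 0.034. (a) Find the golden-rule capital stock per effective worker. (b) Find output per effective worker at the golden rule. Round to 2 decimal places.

(a) k_gold ≈ 5.30; (b) y_gold ≈ 1.70

n + g + δ = 0.034 + 0.027 + 0.042 = 0.103.
Setting f'(k) = n+g+δ gives 0.32·k^(0.32−1) = 0.103, hence k_gold = (0.32/0.103)^(1/0.68) ≈ 5.2965.
y_gold = 5.2965^0.32 ≈ 1.7048.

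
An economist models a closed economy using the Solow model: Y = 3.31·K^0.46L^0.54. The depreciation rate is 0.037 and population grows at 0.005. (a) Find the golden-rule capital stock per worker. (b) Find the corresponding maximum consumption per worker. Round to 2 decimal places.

(a) k_gold ≈ 772.08; (b) c_gold ≈ 38.07

The effective depreciation rate is n + δ = 0.005 + 0.037 = 0.042.
At the golden rule the marginal product of capital equals n+δ: 0.46·3.31·k^(0.46−1) = 0.042. Solving, k_gold = (0.46·3.31/0.042)^(1/0.54) ≈ 772.0764.
y_gold = 3.31·772.0764^0.46 ≈ 70.4939; c_gold = y_gold − 0.042·k_gold ≈ 38.0667.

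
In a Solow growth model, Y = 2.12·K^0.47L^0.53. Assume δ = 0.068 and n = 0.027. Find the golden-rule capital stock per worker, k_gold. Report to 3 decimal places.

k_gold ≈ 84.308

n + δ = 0.027 + 0.068 = 0.095.
Setting f'(k) = n+δ gives 0.47·2.12·k^(0.47−1) = 0.095, hence k_gold = (0.47·2.12/0.095)^(1/0.53) ≈ 84.3079.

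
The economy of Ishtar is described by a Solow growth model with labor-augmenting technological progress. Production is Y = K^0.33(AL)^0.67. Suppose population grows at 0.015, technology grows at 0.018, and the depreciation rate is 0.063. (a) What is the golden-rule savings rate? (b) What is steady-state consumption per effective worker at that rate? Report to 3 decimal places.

The effective depreciation rate is n + g + δ = 0.015 + 0.018 + 0.063 = 0.096.
For Cobb-Douglas, s_gold equals capital's share: s_gold = 0.33.
Golden rule sets MPK = n+g+δ: 0.33·k^(0.33−1) = 0.096, so k_gold = (0.33/0.096)^(1/0.67) ≈ 6.3148.
y_gold = 6.3148^0.33 ≈ 1.8370; c_gold = (1−0.33)·y_gold ≈ 1.2308.

(a) s_gold = 0.330; (b) c_gold ≈ 1.231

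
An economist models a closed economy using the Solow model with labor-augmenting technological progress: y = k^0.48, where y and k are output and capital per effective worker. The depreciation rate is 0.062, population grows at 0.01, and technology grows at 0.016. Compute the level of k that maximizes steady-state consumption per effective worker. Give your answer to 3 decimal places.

n + g + δ = 0.01 + 0.016 + 0.062 = 0.088.
Golden rule sets MPK = n+g+δ: 0.48·k^(0.48−1) = 0.088, so k_gold = (0.48/0.088)^(1/0.52) ≈ 26.1122.

k_gold ≈ 26.112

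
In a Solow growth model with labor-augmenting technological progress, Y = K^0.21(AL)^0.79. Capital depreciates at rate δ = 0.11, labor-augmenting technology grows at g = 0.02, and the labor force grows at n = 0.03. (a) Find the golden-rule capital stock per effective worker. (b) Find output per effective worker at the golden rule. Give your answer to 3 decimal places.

(a) k_gold ≈ 1.411; (b) y_gold ≈ 1.075

n + g + δ = 0.03 + 0.02 + 0.11 = 0.16.
Golden rule sets MPK = n+g+δ: 0.21·k^(0.21−1) = 0.16, so k_gold = (0.21/0.16)^(1/0.79) ≈ 1.4109.
y_gold = 1.4109^0.21 ≈ 1.0750.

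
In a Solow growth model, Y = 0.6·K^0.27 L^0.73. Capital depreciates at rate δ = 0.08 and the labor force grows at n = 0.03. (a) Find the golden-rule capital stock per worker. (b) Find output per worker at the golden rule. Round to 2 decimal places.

n + δ = 0.03 + 0.08 = 0.11.
Golden rule sets MPK = n+δ: 0.27·0.6·k^(0.27−1) = 0.11, so k_gold = (0.27·0.6/0.11)^(1/0.73) ≈ 1.6994.
y_gold = 0.6·1.6994^0.27 ≈ 0.6924.

(a) k_gold ≈ 1.70; (b) y_gold ≈ 0.69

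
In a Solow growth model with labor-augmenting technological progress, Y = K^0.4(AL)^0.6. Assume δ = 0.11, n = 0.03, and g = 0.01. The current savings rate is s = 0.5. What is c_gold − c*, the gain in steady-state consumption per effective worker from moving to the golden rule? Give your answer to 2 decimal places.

The effective depreciation rate is n + g + δ = 0.03 + 0.01 + 0.11 = 0.15.
Current steady state (s = 0.5): k* = (0.5/0.15)^(1/0.6) ≈ 7.4381, y* = 7.4381^0.4 ≈ 2.2314, c* = (1−0.5)·2.2314 ≈ 1.1157.
Golden rule sets MPK = n+g+δ: 0.4·k^(0.4−1) = 0.15, so k_gold = (0.4/0.15)^(1/0.6) ≈ 5.1280.
y_gold = 5.1280^0.4 ≈ 1.9230, c_gold = y_gold − 0.15·k_gold ≈ 1.1538.
Gain: Δc = 1.1538 − 1.1157 ≈ 0.0381.

Δc ≈ 0.04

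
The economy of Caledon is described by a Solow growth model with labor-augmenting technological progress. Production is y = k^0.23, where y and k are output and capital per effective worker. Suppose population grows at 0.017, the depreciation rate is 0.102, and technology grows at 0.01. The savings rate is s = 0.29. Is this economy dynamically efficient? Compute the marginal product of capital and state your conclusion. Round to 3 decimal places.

dynamically inefficient; MPK ≈ 0.102

Break-even investment rate: n + g + δ = 0.017 + 0.01 + 0.102 = 0.129.
Steady-state k*: s·k^0.23 = 0.129·k gives k* = (0.29/0.129)^(1/0.77) ≈ 2.8635.
MPK = 0.23·2.8635^(-0.77) ≈ 0.1023.
MPK < n+g+δ = 0.129, so the economy is dynamically inefficient (over-saving).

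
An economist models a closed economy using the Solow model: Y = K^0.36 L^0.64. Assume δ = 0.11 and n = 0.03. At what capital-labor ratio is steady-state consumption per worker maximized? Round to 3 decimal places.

n + δ = 0.03 + 0.11 = 0.14.
At the golden rule the marginal product of capital equals n+δ: 0.36·k^(0.36−1) = 0.14. Solving, k_gold = (0.36/0.14)^(1/0.64) ≈ 4.3742.

k_gold ≈ 4.374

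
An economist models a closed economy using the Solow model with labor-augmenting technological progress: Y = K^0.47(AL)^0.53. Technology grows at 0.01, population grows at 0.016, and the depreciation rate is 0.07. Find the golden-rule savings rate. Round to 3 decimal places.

s_gold = 0.470

Capital per effective worker breaks even when investment replaces (n + g + δ)·k; here n + g + δ = 0.096.
At the golden rule MPK = n+g+δ, and in any Cobb-Douglas steady state s = (n+g+δ)·k/y = MPK·k/y = capital's share 0.47.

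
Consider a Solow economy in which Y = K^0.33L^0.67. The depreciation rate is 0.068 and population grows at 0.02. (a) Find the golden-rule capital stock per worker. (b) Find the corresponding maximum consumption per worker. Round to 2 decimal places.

(a) k_gold ≈ 7.19; (b) c_gold ≈ 1.28

n + δ = 0.02 + 0.068 = 0.088.
Golden rule sets MPK = n+δ: 0.33·k^(0.33−1) = 0.088, so k_gold = (0.33/0.088)^(1/0.67) ≈ 7.1906.
y_gold = 7.1906^0.33 ≈ 1.9175; c_gold = y_gold − 0.088·k_gold ≈ 1.2847.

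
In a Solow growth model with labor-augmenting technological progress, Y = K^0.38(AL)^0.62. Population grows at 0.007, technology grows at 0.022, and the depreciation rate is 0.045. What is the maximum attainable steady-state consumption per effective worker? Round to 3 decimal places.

c_gold ≈ 1.690

The effective depreciation rate is n + g + δ = 0.007 + 0.022 + 0.045 = 0.074.
Setting f'(k) = n+g+δ gives 0.38·k^(0.38−1) = 0.074, hence k_gold = (0.38/0.074)^(1/0.62) ≈ 13.9975.
y_gold = 13.9975^0.38 ≈ 2.7258.
c_gold = y_gold − (n+g+δ)·k_gold = 2.7258 − 0.074·13.9975 ≈ 1.6900.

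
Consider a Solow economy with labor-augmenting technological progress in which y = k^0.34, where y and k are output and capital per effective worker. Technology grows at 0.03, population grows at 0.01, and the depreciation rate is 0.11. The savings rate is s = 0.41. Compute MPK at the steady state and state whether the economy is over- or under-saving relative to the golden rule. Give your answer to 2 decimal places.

The effective depreciation rate is n + g + δ = 0.01 + 0.03 + 0.11 = 0.15.
Steady-state k*: s·k^0.34 = 0.15·k gives k* = (0.41/0.15)^(1/0.66) ≈ 4.5883.
MPK = 0.34·4.5883^(-0.66) ≈ 0.1244.
MPK < n+g+δ = 0.15, so the economy is dynamically inefficient (over-saving).

over-saving; MPK ≈ 0.12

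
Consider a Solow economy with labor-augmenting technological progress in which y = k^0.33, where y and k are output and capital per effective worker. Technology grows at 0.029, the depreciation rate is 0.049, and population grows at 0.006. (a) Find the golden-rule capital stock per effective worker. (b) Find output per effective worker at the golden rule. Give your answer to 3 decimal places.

(a) k_gold ≈ 7.708; (b) y_gold ≈ 1.962

Capital per effective worker breaks even when investment replaces (n + g + δ)·k; here n + g + δ = 0.084.
Golden rule sets MPK = n+g+δ: 0.33·k^(0.33−1) = 0.084, so k_gold = (0.33/0.084)^(1/0.67) ≈ 7.7076.
y_gold = 7.7076^0.33 ≈ 1.9619.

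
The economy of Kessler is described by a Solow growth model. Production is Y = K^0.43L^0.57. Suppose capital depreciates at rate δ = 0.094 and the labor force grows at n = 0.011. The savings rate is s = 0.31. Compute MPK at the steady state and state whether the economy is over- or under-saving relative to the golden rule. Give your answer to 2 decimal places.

Break-even investment rate: n + δ = 0.011 + 0.094 = 0.105.
Steady-state k*: s·k^0.43 = 0.105·k gives k* = (0.31/0.105)^(1/0.57) ≈ 6.6813.
MPK = 0.43·6.6813^(-0.57) ≈ 0.1456.
MPK > n+δ = 0.105, so the economy is dynamically efficient (under-saving).

under-saving; MPK ≈ 0.15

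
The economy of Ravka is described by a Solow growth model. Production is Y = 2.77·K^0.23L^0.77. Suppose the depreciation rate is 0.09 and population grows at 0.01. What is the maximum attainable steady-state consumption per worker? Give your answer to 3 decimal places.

n + δ = 0.01 + 0.09 = 0.1.
Setting f'(k) = n+δ gives 0.23·2.77·k^(0.23−1) = 0.1, hence k_gold = (0.23·2.77/0.1)^(1/0.77) ≈ 11.0771.
y_gold = 2.77·11.0771^0.23 ≈ 4.8161.
c_gold = y_gold − (n+δ)·k_gold = 4.8161 − 0.1·11.0771 ≈ 3.7084.

c_gold ≈ 3.708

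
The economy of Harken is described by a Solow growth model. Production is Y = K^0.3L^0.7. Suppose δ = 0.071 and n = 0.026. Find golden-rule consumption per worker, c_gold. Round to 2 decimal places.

c_gold ≈ 1.14

The effective depreciation rate is n + δ = 0.026 + 0.071 = 0.097.
At the golden rule the marginal product of capital equals n+δ: 0.3·k^(0.3−1) = 0.097. Solving, k_gold = (0.3/0.097)^(1/0.7) ≈ 5.0176.
y_gold = 5.0176^0.3 ≈ 1.6224.
c_gold = y_gold − (n+δ)·k_gold = 1.6224 − 0.097·5.0176 ≈ 1.1357.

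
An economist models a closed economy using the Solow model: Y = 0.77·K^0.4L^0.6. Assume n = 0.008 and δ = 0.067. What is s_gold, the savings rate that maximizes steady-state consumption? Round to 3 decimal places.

The effective depreciation rate is n + δ = 0.008 + 0.067 = 0.075.
At the golden rule MPK = n+δ, and in any Cobb-Douglas steady state s = (n+δ)·k/y = MPK·k/y = capital's share 0.4.

s_gold = 0.400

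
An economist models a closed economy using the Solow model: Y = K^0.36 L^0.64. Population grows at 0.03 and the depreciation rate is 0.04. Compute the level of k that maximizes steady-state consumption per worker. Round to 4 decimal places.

k_gold ≈ 12.9198

n + δ = 0.03 + 0.04 = 0.07.
At the golden rule the marginal product of capital equals n+δ: 0.36·k^(0.36−1) = 0.07. Solving, k_gold = (0.36/0.07)^(1/0.64) ≈ 12.9198.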